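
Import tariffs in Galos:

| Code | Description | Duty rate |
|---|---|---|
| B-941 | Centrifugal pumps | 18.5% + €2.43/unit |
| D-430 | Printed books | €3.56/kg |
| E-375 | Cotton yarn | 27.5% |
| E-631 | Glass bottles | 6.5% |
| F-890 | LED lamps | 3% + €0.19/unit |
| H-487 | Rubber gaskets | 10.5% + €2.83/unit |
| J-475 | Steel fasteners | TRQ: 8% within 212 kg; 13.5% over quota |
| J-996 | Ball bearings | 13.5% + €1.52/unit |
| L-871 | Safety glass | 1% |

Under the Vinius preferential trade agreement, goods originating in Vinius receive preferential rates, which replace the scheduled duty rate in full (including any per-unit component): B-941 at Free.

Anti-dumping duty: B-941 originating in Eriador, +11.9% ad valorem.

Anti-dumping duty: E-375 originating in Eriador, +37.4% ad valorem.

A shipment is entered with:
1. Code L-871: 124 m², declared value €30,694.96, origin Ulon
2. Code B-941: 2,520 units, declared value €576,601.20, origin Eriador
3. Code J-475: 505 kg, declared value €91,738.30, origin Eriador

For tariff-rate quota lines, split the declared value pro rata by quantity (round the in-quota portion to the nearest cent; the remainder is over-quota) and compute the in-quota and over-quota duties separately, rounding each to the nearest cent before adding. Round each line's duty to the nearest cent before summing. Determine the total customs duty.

Line 1 (L-871, Ulon, 124 m², €30,694.96):
Base rate for L-871 is 1%.
Duty = €30,694.96 × 1% = €306.95.
Line 2 (B-941, Eriador, 2,520 units, €576,601.20):
Base rate for B-941 is 18.5% + €2.43/unit.
B-941 has an FTA preferential rate, but origin Eriador is not Vinius; base rate stands.
Additional duty on B-941 from Eriador: +11.9%. Applied ad valorem rate: 18.5% + 11.9% = 30.4%.
Duty = €576,601.20 × 30.4% + 2,520 × €2.43 = €181,410.36.
Line 3 (J-475, Eriador, 505 kg, €91,738.30):
Code J-475 is under a tariff-rate quota (threshold 212 kg). In-quota: 212 kg at 8%; over-quota: 293 kg at 13.5%.
Pro-rata value split: in-quota = €91,738.30 × 212/505 = €38,511.92; over-quota = €91,738.30 − €38,511.92 = €53,226.38.
In-quota duty = €38,511.92 × 8% = €3,080.95. Over-quota duty = €53,226.38 × 13.5% = €7,185.56.
Line duty = €3,080.95 + €7,185.56 = €10,266.51.
Total = €306.95 + €181,410.36 + €10,266.51 = €191,983.82.

€191,983.82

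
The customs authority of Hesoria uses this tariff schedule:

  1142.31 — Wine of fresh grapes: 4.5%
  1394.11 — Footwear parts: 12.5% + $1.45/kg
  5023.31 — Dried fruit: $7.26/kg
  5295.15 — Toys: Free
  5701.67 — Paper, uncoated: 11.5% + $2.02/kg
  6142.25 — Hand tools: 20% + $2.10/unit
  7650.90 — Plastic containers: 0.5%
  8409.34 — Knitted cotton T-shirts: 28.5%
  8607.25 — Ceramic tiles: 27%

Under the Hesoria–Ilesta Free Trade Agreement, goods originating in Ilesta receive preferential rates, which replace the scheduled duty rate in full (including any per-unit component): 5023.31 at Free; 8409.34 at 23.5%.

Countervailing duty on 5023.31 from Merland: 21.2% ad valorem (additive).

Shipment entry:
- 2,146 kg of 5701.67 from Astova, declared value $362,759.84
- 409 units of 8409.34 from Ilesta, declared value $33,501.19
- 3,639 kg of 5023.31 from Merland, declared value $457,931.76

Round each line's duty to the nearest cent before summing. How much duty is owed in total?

$177,425.75

Line 1 (5701.67, Astova, 2,146 kg, $362,759.84):
Base rate for 5701.67 is 11.5% + $2.02/kg.
Duty = $362,759.84 × 11.5% + 2,146 × $2.02 = $46,052.30.
Line 2 (8409.34, Ilesta, 409 units, $33,501.19):
Base rate for 8409.34 is 28.5%.
Origin Ilesta qualifies under the Hesoria–Ilesta agreement and 8409.34 is covered: preferential rate 23.5% applies instead.
Duty = $33,501.19 × 23.5% = $7,872.78.
Line 3 (5023.31, Merland, 3,639 kg, $457,931.76):
Base rate for 5023.31 is $7.26/kg.
5023.31 has an FTA preferential rate, but origin Merland is not Ilesta; base rate stands.
Additional duty on 5023.31 from Merland: +21.2% ad valorem. Applied ad valorem rate = 21.2%.
Duty = $457,931.76 × 21.2% + 3,639 × $7.26 = $123,500.67.
Total = $46,052.30 + $7,872.78 + $123,500.67 = $177,425.75.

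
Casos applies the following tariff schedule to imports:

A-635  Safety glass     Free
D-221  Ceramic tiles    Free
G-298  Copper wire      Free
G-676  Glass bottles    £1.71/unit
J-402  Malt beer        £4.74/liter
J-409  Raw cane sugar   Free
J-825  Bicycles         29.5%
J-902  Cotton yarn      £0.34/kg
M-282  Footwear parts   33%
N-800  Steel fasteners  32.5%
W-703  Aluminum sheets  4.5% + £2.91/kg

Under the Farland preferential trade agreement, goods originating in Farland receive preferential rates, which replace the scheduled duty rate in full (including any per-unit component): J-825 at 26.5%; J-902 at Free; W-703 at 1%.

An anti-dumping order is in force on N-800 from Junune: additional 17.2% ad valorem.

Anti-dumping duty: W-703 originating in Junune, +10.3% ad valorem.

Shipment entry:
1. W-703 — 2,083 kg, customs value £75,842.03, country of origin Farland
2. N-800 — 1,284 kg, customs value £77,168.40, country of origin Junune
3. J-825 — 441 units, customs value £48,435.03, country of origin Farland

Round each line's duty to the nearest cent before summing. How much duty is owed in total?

£51,946.39

Line 1 (W-703, Farland, 2,083 kg, £75,842.03):
Base rate for W-703 is 4.5% + £2.91/kg.
Origin Farland qualifies under the Casos–Farland agreement and W-703 is covered: preferential rate 1% applies instead.
The additional-duty order on W-703 targets Junune, not Farland; it does not apply.
Duty = £75,842.03 × 1% = £758.42.
Line 2 (N-800, Junune, 1,284 kg, £77,168.40):
Base rate for N-800 is 32.5%.
Additional duty on N-800 from Junune: +17.2%. Applied ad valorem rate: 32.5% + 17.2% = 49.7%.
Duty = £77,168.40 × 49.7% = £38,352.69.
Line 3 (J-825, Farland, 441 units, £48,435.03):
Base rate for J-825 is 29.5%.
Origin Farland qualifies under the Casos–Farland agreement and J-825 is covered: preferential rate 26.5% applies instead.
Duty = £48,435.03 × 26.5% = £12,835.28.
Total = £758.42 + £38,352.69 + £12,835.28 = £51,946.39.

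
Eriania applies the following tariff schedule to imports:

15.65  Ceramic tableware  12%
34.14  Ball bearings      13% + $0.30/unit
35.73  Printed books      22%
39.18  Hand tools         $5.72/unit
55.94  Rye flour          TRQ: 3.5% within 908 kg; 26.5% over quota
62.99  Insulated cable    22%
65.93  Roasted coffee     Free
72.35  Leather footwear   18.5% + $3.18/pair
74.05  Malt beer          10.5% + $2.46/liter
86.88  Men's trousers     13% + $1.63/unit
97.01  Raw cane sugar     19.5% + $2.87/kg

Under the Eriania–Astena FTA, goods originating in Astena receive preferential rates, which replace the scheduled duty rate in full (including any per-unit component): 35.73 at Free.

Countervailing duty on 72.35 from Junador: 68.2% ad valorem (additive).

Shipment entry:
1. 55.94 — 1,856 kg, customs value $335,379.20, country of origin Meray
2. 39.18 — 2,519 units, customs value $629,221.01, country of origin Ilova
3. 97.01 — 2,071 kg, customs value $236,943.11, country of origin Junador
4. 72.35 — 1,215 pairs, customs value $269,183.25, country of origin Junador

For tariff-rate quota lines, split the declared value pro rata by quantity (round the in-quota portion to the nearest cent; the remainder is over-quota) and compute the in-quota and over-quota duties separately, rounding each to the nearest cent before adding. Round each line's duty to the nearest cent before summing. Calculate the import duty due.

$354,940.04

Line 1 (55.94, Meray, 1,856 kg, $335,379.20):
Code 55.94 is under a tariff-rate quota (threshold 908 kg). In-quota: 908 kg at 3.5%; over-quota: 948 kg at 26.5%.
Pro-rata value split: in-quota = $335,379.20 × 908/1,856 = $164,075.60; over-quota = $335,379.20 − $164,075.60 = $171,303.60.
In-quota duty = $164,075.60 × 3.5% = $5,742.65. Over-quota duty = $171,303.60 × 26.5% = $45,395.45.
Line duty = $5,742.65 + $45,395.45 = $51,138.10.
Line 2 (39.18, Ilova, 2,519 units, $629,221.01):
Base rate for 39.18 is $5.72/unit.
Duty = 2,519 × $5.72 = $14,408.68.
Line 3 (97.01, Junador, 2,071 kg, $236,943.11):
Base rate for 97.01 is 19.5% + $2.87/kg.
Duty = $236,943.11 × 19.5% + 2,071 × $2.87 = $52,147.68.
Line 4 (72.35, Junador, 1,215 pairs, $269,183.25):
Base rate for 72.35 is 18.5% + $3.18/pair.
Additional duty on 72.35 from Junador: +68.2%. Applied ad valorem rate: 18.5% + 68.2% = 86.7%.
Duty = $269,183.25 × 86.7% + 1,215 × $3.18 = $237,245.58.
Total = $51,138.10 + $14,408.68 + $52,147.68 + $237,245.58 = $354,940.04.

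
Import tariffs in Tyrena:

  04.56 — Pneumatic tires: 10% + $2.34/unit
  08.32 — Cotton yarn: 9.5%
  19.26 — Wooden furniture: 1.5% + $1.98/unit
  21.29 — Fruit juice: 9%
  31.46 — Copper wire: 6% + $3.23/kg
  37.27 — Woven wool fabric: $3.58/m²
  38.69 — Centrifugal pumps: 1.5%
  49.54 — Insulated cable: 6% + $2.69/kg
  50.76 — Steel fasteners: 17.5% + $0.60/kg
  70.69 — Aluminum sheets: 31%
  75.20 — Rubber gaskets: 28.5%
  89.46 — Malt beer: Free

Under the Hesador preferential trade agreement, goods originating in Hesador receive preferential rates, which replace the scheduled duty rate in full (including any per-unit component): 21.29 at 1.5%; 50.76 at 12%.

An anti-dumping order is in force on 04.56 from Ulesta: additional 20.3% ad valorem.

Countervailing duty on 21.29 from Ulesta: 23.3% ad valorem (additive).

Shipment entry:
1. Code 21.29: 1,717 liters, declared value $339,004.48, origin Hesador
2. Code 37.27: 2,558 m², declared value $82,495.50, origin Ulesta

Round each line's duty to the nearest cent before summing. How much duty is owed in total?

$14,242.71

Line 1 (21.29, Hesador, 1,717 liters, $339,004.48):
Base rate for 21.29 is 9%.
Origin Hesador qualifies under the Tyrena–Hesador agreement and 21.29 is covered: preferential rate 1.5% applies instead.
The additional-duty order on 21.29 targets Ulesta, not Hesador; it does not apply.
Duty = $339,004.48 × 1.5% = $5,085.07.
Line 2 (37.27, Ulesta, 2,558 m², $82,495.50):
Base rate for 37.27 is $3.58/m².
Duty = 2,558 × $3.58 = $9,157.64.
Total = $5,085.07 + $9,157.64 = $14,242.71.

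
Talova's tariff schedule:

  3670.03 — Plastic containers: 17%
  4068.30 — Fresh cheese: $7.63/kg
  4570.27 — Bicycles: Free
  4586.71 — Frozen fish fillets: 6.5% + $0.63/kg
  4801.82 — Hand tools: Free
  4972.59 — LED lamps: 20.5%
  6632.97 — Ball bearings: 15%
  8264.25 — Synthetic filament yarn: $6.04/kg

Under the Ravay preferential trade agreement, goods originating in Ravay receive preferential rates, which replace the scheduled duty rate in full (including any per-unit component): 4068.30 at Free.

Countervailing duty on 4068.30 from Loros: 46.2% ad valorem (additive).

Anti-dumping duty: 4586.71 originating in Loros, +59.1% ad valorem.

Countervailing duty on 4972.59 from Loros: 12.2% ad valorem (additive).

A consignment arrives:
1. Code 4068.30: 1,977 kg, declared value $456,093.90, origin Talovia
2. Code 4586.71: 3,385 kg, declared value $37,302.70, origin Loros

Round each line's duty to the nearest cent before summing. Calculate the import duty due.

$41,687.63

Line 1 (4068.30, Talovia, 1,977 kg, $456,093.90):
Base rate for 4068.30 is $7.63/kg.
4068.30 has an FTA preferential rate, but origin Talovia is not Ravay; base rate stands.
The additional-duty order on 4068.30 targets Loros, not Talovia; it does not apply.
Duty = 1,977 × $7.63 = $15,084.51.
Line 2 (4586.71, Loros, 3,385 kg, $37,302.70):
Base rate for 4586.71 is 6.5% + $0.63/kg.
Additional duty on 4586.71 from Loros: +59.1%. Applied ad valorem rate: 6.5% + 59.1% = 65.6%.
Duty = $37,302.70 × 65.6% + 3,385 × $0.63 = $26,603.12.
Total = $15,084.51 + $26,603.12 = $41,687.63.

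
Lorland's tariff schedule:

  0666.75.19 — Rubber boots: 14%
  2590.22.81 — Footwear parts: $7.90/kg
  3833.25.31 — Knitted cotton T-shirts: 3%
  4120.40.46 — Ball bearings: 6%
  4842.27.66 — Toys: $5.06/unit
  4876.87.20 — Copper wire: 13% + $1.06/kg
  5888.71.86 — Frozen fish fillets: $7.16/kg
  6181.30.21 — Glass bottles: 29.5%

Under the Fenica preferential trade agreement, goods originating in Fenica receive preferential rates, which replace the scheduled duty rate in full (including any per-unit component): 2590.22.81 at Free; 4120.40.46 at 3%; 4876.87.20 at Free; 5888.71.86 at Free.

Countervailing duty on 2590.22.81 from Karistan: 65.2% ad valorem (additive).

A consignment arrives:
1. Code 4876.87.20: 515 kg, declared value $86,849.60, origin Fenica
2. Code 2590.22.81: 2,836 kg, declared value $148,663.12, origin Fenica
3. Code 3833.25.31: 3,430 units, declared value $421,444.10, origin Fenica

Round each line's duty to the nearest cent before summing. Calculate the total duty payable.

Line 1 (4876.87.20, Fenica, 515 kg, $86,849.60):
Base rate for 4876.87.20 is 13% + $1.06/kg.
Origin Fenica qualifies under the Lorland–Fenica agreement and 4876.87.20 is covered: preferential rate Free applies instead.
Duty = $86,849.60 × 0% = $0.00.
Line 2 (2590.22.81, Fenica, 2,836 kg, $148,663.12):
Base rate for 2590.22.81 is $7.90/kg.
Origin Fenica qualifies under the Lorland–Fenica agreement and 2590.22.81 is covered: preferential rate Free applies instead.
The additional-duty order on 2590.22.81 targets Karistan, not Fenica; it does not apply.
Duty = $148,663.12 × 0% = $0.00.
Line 3 (3833.25.31, Fenica, 3,430 units, $421,444.10):
Base rate for 3833.25.31 is 3%.
Origin Fenica is the FTA partner but 3833.25.31 is not on the preference list; base rate stands.
Duty = $421,444.10 × 3% = $12,643.32.
Total = $0.00 + $0.00 + $12,643.32 = $12,643.32.

$12,643.32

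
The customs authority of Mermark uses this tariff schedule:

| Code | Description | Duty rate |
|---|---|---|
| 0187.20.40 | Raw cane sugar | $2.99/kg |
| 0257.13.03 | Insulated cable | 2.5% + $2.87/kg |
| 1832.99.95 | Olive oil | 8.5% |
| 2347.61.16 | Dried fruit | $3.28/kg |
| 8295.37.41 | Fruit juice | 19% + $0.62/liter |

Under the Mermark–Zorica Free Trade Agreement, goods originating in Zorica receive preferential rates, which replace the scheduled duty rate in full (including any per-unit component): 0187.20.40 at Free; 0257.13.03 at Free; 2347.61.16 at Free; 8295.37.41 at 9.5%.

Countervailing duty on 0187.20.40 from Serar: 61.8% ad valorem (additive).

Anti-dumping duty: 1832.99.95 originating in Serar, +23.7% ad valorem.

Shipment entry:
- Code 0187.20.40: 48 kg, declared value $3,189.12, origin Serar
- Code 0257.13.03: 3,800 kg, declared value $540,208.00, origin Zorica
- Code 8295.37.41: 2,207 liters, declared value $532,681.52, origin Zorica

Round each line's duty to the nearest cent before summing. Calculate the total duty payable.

$52,719.14

Line 1 (0187.20.40, Serar, 48 kg, $3,189.12):
Base rate for 0187.20.40 is $2.99/kg.
0187.20.40 has an FTA preferential rate, but origin Serar is not Zorica; base rate stands.
Additional duty on 0187.20.40 from Serar: +61.8% ad valorem. Applied ad valorem rate = 61.8%.
Duty = $3,189.12 × 61.8% + 48 × $2.99 = $2,114.40.
Line 2 (0257.13.03, Zorica, 3,800 kg, $540,208.00):
Base rate for 0257.13.03 is 2.5% + $2.87/kg.
Origin Zorica qualifies under the Mermark–Zorica agreement and 0257.13.03 is covered: preferential rate Free applies instead.
Duty = $540,208.00 × 0% = $0.00.
Line 3 (8295.37.41, Zorica, 2,207 liters, $532,681.52):
Base rate for 8295.37.41 is 19% + $0.62/liter.
Origin Zorica qualifies under the Mermark–Zorica agreement and 8295.37.41 is covered: preferential rate 9.5% applies instead.
Duty = $532,681.52 × 9.5% = $50,604.74.
Total = $2,114.40 + $0.00 + $50,604.74 = $52,719.14.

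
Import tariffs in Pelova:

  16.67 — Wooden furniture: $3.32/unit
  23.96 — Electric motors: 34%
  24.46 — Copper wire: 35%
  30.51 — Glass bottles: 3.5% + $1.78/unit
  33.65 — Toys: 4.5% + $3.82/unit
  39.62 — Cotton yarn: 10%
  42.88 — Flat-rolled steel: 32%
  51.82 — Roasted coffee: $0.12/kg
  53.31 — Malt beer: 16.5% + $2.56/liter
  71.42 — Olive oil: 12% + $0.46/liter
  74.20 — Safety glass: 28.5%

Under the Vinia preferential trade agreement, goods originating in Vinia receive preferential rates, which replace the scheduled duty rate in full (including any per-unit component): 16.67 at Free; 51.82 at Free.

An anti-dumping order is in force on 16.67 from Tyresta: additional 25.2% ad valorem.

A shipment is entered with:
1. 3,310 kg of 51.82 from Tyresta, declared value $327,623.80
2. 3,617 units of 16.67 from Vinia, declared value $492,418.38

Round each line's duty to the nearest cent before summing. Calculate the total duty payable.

Line 1 (51.82, Tyresta, 3,310 kg, $327,623.80):
Base rate for 51.82 is $0.12/kg.
51.82 has an FTA preferential rate, but origin Tyresta is not Vinia; base rate stands.
Duty = 3,310 × $0.12 = $397.20.
Line 2 (16.67, Vinia, 3,617 units, $492,418.38):
Base rate for 16.67 is $3.32/unit.
Origin Vinia qualifies under the Pelova–Vinia agreement and 16.67 is covered: preferential rate Free applies instead.
The additional-duty order on 16.67 targets Tyresta, not Vinia; it does not apply.
Duty = $492,418.38 × 0% = $0.00.
Total = $397.20 + $0.00 = $397.20.

$397.20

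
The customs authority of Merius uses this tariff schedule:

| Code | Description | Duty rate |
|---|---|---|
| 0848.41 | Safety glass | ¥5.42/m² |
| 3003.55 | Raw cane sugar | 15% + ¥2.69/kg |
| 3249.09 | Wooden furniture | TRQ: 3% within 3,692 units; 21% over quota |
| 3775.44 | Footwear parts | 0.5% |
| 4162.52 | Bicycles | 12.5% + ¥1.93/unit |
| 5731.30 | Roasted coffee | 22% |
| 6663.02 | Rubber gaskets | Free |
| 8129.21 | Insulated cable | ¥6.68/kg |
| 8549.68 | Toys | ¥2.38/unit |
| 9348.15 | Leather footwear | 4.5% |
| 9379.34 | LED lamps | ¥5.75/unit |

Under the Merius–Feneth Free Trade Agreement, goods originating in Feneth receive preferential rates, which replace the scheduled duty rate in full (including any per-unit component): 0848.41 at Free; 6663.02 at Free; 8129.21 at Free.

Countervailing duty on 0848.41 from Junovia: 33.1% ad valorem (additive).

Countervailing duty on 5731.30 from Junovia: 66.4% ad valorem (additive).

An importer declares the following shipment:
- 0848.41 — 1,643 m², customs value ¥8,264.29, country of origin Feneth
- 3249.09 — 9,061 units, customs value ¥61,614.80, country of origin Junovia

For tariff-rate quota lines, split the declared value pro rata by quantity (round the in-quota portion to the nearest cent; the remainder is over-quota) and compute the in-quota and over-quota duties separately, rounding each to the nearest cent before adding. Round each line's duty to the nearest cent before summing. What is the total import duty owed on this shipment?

Line 1 (0848.41, Feneth, 1,643 m², ¥8,264.29):
Base rate for 0848.41 is ¥5.42/m².
Origin Feneth qualifies under the Merius–Feneth agreement and 0848.41 is covered: preferential rate Free applies instead.
The additional-duty order on 0848.41 targets Junovia, not Feneth; it does not apply.
Duty = ¥8,264.29 × 0% = ¥0.00.
Line 2 (3249.09, Junovia, 9,061 units, ¥61,614.80):
Code 3249.09 is under a tariff-rate quota (threshold 3,692 units). In-quota: 3,692 units at 3%; over-quota: 5,369 units at 21%.
Pro-rata value split: in-quota = ¥61,614.80 × 3,692/9,061 = ¥25,105.60; over-quota = ¥61,614.80 − ¥25,105.60 = ¥36,509.20.
In-quota duty = ¥25,105.60 × 3% = ¥753.17. Over-quota duty = ¥36,509.20 × 21% = ¥7,666.93.
Line duty = ¥753.17 + ¥7,666.93 = ¥8,420.10.
Total = ¥0.00 + ¥8,420.10 = ¥8,420.10.

¥8,420.10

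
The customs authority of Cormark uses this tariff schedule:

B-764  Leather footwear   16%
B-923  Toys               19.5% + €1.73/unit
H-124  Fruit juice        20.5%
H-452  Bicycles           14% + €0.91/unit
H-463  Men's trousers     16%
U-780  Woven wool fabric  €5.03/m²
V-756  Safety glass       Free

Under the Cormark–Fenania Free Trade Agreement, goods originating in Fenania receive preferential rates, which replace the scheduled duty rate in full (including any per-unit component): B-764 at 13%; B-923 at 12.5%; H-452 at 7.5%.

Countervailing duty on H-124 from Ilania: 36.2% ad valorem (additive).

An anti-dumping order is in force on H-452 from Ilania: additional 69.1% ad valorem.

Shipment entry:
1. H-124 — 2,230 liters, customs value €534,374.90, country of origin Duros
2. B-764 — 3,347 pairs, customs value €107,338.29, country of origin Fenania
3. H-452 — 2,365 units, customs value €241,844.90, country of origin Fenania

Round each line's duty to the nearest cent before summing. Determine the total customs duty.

€141,639.20

Line 1 (H-124, Duros, 2,230 liters, €534,374.90):
Base rate for H-124 is 20.5%.
The additional-duty order on H-124 targets Ilania, not Duros; it does not apply.
Duty = €534,374.90 × 20.5% = €109,546.85.
Line 2 (B-764, Fenania, 3,347 pairs, €107,338.29):
Base rate for B-764 is 16%.
Origin Fenania qualifies under the Cormark–Fenania agreement and B-764 is covered: preferential rate 13% applies instead.
Duty = €107,338.29 × 13% = €13,953.98.
Line 3 (H-452, Fenania, 2,365 units, €241,844.90):
Base rate for H-452 is 14% + €0.91/unit.
Origin Fenania qualifies under the Cormark–Fenania agreement and H-452 is covered: preferential rate 7.5% applies instead.
The additional-duty order on H-452 targets Ilania, not Fenania; it does not apply.
Duty = €241,844.90 × 7.5% = €18,138.37.
Total = €109,546.85 + €13,953.98 + €18,138.37 = €141,639.20.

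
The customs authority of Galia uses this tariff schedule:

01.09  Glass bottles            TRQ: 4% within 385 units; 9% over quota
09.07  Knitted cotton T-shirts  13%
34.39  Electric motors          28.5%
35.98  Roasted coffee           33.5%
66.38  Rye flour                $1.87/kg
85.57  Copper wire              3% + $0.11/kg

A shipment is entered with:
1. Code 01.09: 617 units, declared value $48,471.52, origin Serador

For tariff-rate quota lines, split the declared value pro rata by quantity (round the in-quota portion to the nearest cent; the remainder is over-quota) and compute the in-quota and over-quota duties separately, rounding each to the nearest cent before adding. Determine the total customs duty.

Line 1 (01.09, Serador, 617 units, $48,471.52):
Code 01.09 is under a tariff-rate quota (threshold 385 units). In-quota: 385 units at 4%; over-quota: 232 units at 9%.
Pro-rata value split: in-quota = $48,471.52 × 385/617 = $30,245.60; over-quota = $48,471.52 − $30,245.60 = $18,225.92.
In-quota duty = $30,245.60 × 4% = $1,209.82. Over-quota duty = $18,225.92 × 9% = $1,640.33.
Line duty = $1,209.82 + $1,640.33 = $2,850.15.

$2,850.15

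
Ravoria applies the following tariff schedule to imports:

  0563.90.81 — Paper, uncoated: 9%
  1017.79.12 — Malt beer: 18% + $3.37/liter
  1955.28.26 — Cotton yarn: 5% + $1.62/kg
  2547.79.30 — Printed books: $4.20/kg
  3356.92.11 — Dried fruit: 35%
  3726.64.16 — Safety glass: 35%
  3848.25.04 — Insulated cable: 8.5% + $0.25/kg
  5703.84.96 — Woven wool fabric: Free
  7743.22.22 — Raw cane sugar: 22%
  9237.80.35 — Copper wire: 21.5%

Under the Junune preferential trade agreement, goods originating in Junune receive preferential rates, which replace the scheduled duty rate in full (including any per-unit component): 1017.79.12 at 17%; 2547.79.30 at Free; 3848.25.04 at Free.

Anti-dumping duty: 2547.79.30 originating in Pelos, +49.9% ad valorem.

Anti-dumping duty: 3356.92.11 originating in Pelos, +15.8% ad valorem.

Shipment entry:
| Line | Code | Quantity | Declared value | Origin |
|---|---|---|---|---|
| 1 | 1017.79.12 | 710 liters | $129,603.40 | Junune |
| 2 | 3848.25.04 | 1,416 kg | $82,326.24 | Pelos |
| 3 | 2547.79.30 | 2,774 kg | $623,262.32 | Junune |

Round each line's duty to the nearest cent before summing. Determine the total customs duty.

Line 1 (1017.79.12, Junune, 710 liters, $129,603.40):
Base rate for 1017.79.12 is 18% + $3.37/liter.
Origin Junune qualifies under the Ravoria–Junune agreement and 1017.79.12 is covered: preferential rate 17% applies instead.
Duty = $129,603.40 × 17% = $22,032.58.
Line 2 (3848.25.04, Pelos, 1,416 kg, $82,326.24):
Base rate for 3848.25.04 is 8.5% + $0.25/kg.
3848.25.04 has an FTA preferential rate, but origin Pelos is not Junune; base rate stands.
Duty = $82,326.24 × 8.5% + 1,416 × $0.25 = $7,351.73.
Line 3 (2547.79.30, Junune, 2,774 kg, $623,262.32):
Base rate for 2547.79.30 is $4.20/kg.
Origin Junune qualifies under the Ravoria–Junune agreement and 2547.79.30 is covered: preferential rate Free applies instead.
The additional-duty order on 2547.79.30 targets Pelos, not Junune; it does not apply.
Duty = $623,262.32 × 0% = $0.00.
Total = $22,032.58 + $7,351.73 + $0.00 = $29,384.31.

$29,384.31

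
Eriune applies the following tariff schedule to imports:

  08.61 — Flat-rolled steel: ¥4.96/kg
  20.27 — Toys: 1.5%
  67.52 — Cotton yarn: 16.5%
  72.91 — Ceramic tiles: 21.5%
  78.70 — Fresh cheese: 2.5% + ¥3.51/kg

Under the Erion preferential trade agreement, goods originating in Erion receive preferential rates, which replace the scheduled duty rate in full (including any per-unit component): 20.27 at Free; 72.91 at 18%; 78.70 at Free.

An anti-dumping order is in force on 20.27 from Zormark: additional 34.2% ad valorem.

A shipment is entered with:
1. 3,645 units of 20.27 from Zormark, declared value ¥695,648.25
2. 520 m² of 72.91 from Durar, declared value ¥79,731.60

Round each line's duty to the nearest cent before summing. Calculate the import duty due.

¥265,488.72

Line 1 (20.27, Zormark, 3,645 units, ¥695,648.25):
Base rate for 20.27 is 1.5%.
20.27 has an FTA preferential rate, but origin Zormark is not Erion; base rate stands.
Additional duty on 20.27 from Zormark: +34.2%. Applied ad valorem rate: 1.5% + 34.2% = 35.7%.
Duty = ¥695,648.25 × 35.7% = ¥248,346.43.
Line 2 (72.91, Durar, 520 m², ¥79,731.60):
Base rate for 72.91 is 21.5%.
72.91 has an FTA preferential rate, but origin Durar is not Erion; base rate stands.
Duty = ¥79,731.60 × 21.5% = ¥17,142.29.
Total = ¥248,346.43 + ¥17,142.29 = ¥265,488.72.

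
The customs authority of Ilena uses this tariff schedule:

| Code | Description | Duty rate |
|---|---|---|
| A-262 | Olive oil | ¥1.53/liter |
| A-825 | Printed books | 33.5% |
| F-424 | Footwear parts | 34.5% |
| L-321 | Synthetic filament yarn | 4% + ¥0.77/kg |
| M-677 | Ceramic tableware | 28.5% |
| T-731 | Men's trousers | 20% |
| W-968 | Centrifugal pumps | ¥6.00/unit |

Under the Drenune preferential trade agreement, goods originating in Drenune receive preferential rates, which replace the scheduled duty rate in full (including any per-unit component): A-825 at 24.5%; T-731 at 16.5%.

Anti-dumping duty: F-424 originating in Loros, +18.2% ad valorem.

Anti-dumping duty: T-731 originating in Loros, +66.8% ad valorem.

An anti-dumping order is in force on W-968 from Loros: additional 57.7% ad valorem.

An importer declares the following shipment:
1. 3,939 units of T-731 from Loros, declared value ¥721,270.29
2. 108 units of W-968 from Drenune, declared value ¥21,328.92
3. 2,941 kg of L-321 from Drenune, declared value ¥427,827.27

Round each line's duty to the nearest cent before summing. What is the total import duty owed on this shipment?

¥646,088.27

Line 1 (T-731, Loros, 3,939 units, ¥721,270.29):
Base rate for T-731 is 20%.
T-731 has an FTA preferential rate, but origin Loros is not Drenune; base rate stands.
Additional duty on T-731 from Loros: +66.8%. Applied ad valorem rate: 20% + 66.8% = 86.8%.
Duty = ¥721,270.29 × 86.8% = ¥626,062.61.
Line 2 (W-968, Drenune, 108 units, ¥21,328.92):
Base rate for W-968 is ¥6.00/unit.
Origin Drenune is the FTA partner but W-968 is not on the preference list; base rate stands.
The additional-duty order on W-968 targets Loros, not Drenune; it does not apply.
Duty = 108 × ¥6.00 = ¥648.00.
Line 3 (L-321, Drenune, 2,941 kg, ¥427,827.27):
Base rate for L-321 is 4% + ¥0.77/kg.
Origin Drenune is the FTA partner but L-321 is not on the preference list; base rate stands.
Duty = ¥427,827.27 × 4% + 2,941 × ¥0.77 = ¥19,377.66.
Total = ¥626,062.61 + ¥648.00 + ¥19,377.66 = ¥646,088.27.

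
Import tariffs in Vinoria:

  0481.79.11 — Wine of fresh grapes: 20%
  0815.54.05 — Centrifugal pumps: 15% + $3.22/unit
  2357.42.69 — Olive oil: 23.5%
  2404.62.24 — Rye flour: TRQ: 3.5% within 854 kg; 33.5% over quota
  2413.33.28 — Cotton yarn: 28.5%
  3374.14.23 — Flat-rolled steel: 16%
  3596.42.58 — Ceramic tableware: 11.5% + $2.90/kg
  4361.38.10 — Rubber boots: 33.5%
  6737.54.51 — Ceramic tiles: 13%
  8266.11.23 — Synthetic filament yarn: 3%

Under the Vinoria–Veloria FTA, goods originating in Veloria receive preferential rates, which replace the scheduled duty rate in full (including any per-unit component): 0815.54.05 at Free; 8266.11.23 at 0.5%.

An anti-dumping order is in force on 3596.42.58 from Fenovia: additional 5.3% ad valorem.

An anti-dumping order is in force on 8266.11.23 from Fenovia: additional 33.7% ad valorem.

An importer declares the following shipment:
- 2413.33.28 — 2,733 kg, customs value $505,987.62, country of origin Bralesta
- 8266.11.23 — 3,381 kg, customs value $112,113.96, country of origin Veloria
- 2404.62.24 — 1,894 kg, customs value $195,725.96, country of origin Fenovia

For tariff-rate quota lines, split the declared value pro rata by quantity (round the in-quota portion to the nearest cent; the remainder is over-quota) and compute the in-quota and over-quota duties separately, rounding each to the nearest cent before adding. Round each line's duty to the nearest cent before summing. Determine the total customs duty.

Line 1 (2413.33.28, Bralesta, 2,733 kg, $505,987.62):
Base rate for 2413.33.28 is 28.5%.
Duty = $505,987.62 × 28.5% = $144,206.47.
Line 2 (8266.11.23, Veloria, 3,381 kg, $112,113.96):
Base rate for 8266.11.23 is 3%.
Origin Veloria qualifies under the Vinoria–Veloria agreement and 8266.11.23 is covered: preferential rate 0.5% applies instead.
The additional-duty order on 8266.11.23 targets Fenovia, not Veloria; it does not apply.
Duty = $112,113.96 × 0.5% = $560.57.
Line 3 (2404.62.24, Fenovia, 1,894 kg, $195,725.96):
Code 2404.62.24 is under a tariff-rate quota (threshold 854 kg). In-quota: 854 kg at 3.5%; over-quota: 1,040 kg at 33.5%.
Pro-rata value split: in-quota = $195,725.96 × 854/1,894 = $88,252.36; over-quota = $195,725.96 − $88,252.36 = $107,473.60.
In-quota duty = $88,252.36 × 3.5% = $3,088.83. Over-quota duty = $107,473.60 × 33.5% = $36,003.66.
Line duty = $3,088.83 + $36,003.66 = $39,092.49.
Total = $144,206.47 + $560.57 + $39,092.49 = $183,859.53.

$183,859.53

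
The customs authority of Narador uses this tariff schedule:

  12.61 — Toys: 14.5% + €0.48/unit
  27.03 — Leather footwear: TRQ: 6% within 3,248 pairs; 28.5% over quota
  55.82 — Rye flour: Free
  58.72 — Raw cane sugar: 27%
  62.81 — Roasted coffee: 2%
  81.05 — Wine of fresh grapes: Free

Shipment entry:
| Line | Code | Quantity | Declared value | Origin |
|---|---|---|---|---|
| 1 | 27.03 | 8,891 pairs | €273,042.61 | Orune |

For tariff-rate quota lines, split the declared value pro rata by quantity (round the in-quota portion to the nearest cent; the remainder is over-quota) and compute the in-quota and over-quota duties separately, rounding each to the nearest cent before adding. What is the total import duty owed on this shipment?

€55,374.27

Line 1 (27.03, Orune, 8,891 pairs, €273,042.61):
Code 27.03 is under a tariff-rate quota (threshold 3,248 pairs). In-quota: 3,248 pairs at 6%; over-quota: 5,643 pairs at 28.5%.
Pro-rata value split: in-quota = €273,042.61 × 3,248/8,891 = €99,746.08; over-quota = €273,042.61 − €99,746.08 = €173,296.53.
In-quota duty = €99,746.08 × 6% = €5,984.76. Over-quota duty = €173,296.53 × 28.5% = €49,389.51.
Line duty = €5,984.76 + €49,389.51 = €55,374.27.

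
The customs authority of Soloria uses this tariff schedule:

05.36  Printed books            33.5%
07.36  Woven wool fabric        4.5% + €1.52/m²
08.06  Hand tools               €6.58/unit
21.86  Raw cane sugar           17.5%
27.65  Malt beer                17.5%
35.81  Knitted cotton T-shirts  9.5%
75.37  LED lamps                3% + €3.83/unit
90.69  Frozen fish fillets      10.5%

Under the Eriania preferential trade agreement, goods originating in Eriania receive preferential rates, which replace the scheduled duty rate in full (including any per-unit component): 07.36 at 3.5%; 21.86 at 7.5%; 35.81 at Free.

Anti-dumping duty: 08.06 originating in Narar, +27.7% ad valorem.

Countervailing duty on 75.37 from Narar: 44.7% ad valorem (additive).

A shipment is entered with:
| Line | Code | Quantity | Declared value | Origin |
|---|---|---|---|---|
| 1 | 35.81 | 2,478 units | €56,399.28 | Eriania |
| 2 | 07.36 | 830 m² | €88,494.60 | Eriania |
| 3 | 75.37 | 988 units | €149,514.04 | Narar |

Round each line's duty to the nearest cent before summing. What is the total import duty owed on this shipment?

Line 1 (35.81, Eriania, 2,478 units, €56,399.28):
Base rate for 35.81 is 9.5%.
Origin Eriania qualifies under the Soloria–Eriania agreement and 35.81 is covered: preferential rate Free applies instead.
Duty = €56,399.28 × 0% = €0.00.
Line 2 (07.36, Eriania, 830 m², €88,494.60):
Base rate for 07.36 is 4.5% + €1.52/m².
Origin Eriania qualifies under the Soloria–Eriania agreement and 07.36 is covered: preferential rate 3.5% applies instead.
Duty = €88,494.60 × 3.5% = €3,097.31.
Line 3 (75.37, Narar, 988 units, €149,514.04):
Base rate for 75.37 is 3% + €3.83/unit.
Additional duty on 75.37 from Narar: +44.7%. Applied ad valorem rate: 3% + 44.7% = 47.7%.
Duty = €149,514.04 × 47.7% + 988 × €3.83 = €75,102.24.
Total = €0.00 + €3,097.31 + €75,102.24 = €78,199.55.

€78,199.55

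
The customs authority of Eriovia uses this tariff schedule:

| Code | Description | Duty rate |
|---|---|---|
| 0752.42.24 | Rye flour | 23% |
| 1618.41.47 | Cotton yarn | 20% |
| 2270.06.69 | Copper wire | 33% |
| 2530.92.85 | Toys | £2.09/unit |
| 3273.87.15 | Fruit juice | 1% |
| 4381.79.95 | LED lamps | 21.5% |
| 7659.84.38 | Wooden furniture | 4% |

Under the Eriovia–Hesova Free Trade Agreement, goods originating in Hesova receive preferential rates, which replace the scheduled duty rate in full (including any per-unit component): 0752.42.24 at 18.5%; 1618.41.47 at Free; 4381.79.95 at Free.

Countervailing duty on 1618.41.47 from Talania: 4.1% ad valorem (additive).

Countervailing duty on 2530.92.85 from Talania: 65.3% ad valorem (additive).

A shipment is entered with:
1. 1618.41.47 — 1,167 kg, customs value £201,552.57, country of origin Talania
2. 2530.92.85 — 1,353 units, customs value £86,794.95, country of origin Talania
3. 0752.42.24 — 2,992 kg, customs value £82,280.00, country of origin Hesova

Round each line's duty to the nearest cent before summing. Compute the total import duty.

Line 1 (1618.41.47, Talania, 1,167 kg, £201,552.57):
Base rate for 1618.41.47 is 20%.
1618.41.47 has an FTA preferential rate, but origin Talania is not Hesova; base rate stands.
Additional duty on 1618.41.47 from Talania: +4.1%. Applied ad valorem rate: 20% + 4.1% = 24.1%.
Duty = £201,552.57 × 24.1% = £48,574.17.
Line 2 (2530.92.85, Talania, 1,353 units, £86,794.95):
Base rate for 2530.92.85 is £2.09/unit.
Additional duty on 2530.92.85 from Talania: +65.3% ad valorem. Applied ad valorem rate = 65.3%.
Duty = £86,794.95 × 65.3% + 1,353 × £2.09 = £59,504.87.
Line 3 (0752.42.24, Hesova, 2,992 kg, £82,280.00):
Base rate for 0752.42.24 is 23%.
Origin Hesova qualifies under the Eriovia–Hesova agreement and 0752.42.24 is covered: preferential rate 18.5% applies instead.
Duty = £82,280.00 × 18.5% = £15,221.80.
Total = £48,574.17 + £59,504.87 + £15,221.80 = £123,300.84.

£123,300.84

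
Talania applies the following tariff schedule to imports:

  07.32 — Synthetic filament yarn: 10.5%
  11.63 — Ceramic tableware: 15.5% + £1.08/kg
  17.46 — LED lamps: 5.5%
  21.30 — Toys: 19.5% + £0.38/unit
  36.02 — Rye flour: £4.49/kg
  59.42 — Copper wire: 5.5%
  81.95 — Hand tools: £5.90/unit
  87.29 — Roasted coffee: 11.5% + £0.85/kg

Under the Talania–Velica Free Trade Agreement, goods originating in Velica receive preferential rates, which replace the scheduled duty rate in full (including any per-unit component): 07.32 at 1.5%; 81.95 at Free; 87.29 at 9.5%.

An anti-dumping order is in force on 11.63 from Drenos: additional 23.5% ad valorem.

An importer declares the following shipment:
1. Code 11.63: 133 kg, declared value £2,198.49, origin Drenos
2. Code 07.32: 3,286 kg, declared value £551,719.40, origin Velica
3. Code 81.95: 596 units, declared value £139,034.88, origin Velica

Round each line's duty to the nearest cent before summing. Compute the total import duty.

Line 1 (11.63, Drenos, 133 kg, £2,198.49):
Base rate for 11.63 is 15.5% + £1.08/kg.
Additional duty on 11.63 from Drenos: +23.5%. Applied ad valorem rate: 15.5% + 23.5% = 39%.
Duty = £2,198.49 × 39% + 133 × £1.08 = £1,001.05.
Line 2 (07.32, Velica, 3,286 kg, £551,719.40):
Base rate for 07.32 is 10.5%.
Origin Velica qualifies under the Talania–Velica agreement and 07.32 is covered: preferential rate 1.5% applies instead.
Duty = £551,719.40 × 1.5% = £8,275.79.
Line 3 (81.95, Velica, 596 units, £139,034.88):
Base rate for 81.95 is £5.90/unit.
Origin Velica qualifies under the Talania–Velica agreement and 81.95 is covered: preferential rate Free applies instead.
Duty = £139,034.88 × 0% = £0.00.
Total = £1,001.05 + £8,275.79 + £0.00 = £9,276.84.

£9,276.84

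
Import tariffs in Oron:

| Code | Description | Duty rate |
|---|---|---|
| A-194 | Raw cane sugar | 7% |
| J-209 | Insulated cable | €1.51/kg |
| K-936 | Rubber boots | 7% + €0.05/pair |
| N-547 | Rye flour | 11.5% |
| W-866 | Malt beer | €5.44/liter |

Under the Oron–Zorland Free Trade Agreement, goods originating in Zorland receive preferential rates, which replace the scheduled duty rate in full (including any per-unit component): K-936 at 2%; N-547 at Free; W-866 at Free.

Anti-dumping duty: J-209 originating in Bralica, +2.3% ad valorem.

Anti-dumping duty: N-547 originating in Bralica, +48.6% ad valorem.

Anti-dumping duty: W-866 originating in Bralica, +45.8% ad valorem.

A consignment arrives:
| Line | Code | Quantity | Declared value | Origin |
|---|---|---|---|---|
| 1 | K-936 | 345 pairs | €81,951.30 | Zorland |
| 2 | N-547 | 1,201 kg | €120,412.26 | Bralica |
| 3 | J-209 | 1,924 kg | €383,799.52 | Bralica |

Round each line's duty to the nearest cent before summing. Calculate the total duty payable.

€85,739.43

Line 1 (K-936, Zorland, 345 pairs, €81,951.30):
Base rate for K-936 is 7% + €0.05/pair.
Origin Zorland qualifies under the Oron–Zorland agreement and K-936 is covered: preferential rate 2% applies instead.
Duty = €81,951.30 × 2% = €1,639.03.
Line 2 (N-547, Bralica, 1,201 kg, €120,412.26):
Base rate for N-547 is 11.5%.
N-547 has an FTA preferential rate, but origin Bralica is not Zorland; base rate stands.
Additional duty on N-547 from Bralica: +48.6%. Applied ad valorem rate: 11.5% + 48.6% = 60.1%.
Duty = €120,412.26 × 60.1% = €72,367.77.
Line 3 (J-209, Bralica, 1,924 kg, €383,799.52):
Base rate for J-209 is €1.51/kg.
Additional duty on J-209 from Bralica: +2.3% ad valorem. Applied ad valorem rate = 2.3%.
Duty = €383,799.52 × 2.3% + 1,924 × €1.51 = €11,732.63.
Total = €1,639.03 + €72,367.77 + €11,732.63 = €85,739.43.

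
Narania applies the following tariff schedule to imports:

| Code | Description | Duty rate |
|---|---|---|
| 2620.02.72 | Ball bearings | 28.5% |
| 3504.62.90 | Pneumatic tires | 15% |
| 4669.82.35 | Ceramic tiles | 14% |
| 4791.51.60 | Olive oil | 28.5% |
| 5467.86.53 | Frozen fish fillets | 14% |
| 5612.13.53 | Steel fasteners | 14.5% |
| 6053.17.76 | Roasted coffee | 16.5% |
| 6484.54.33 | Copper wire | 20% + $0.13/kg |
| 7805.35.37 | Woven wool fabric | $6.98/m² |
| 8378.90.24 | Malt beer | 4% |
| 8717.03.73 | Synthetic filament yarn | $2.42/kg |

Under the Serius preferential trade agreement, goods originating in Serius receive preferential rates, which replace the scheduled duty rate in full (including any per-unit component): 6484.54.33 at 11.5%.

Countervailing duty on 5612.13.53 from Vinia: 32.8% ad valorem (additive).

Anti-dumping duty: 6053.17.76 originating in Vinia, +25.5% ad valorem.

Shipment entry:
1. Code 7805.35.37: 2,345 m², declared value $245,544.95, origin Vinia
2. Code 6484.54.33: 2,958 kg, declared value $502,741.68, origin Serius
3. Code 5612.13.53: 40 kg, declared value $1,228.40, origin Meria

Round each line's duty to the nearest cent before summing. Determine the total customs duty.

$74,361.51

Line 1 (7805.35.37, Vinia, 2,345 m², $245,544.95):
Base rate for 7805.35.37 is $6.98/m².
Duty = 2,345 × $6.98 = $16,368.10.
Line 2 (6484.54.33, Serius, 2,958 kg, $502,741.68):
Base rate for 6484.54.33 is 20% + $0.13/kg.
Origin Serius qualifies under the Narania–Serius agreement and 6484.54.33 is covered: preferential rate 11.5% applies instead.
Duty = $502,741.68 × 11.5% = $57,815.29.
Line 3 (5612.13.53, Meria, 40 kg, $1,228.40):
Base rate for 5612.13.53 is 14.5%.
The additional-duty order on 5612.13.53 targets Vinia, not Meria; it does not apply.
Duty = $1,228.40 × 14.5% = $178.12.
Total = $16,368.10 + $57,815.29 + $178.12 = $74,361.51.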